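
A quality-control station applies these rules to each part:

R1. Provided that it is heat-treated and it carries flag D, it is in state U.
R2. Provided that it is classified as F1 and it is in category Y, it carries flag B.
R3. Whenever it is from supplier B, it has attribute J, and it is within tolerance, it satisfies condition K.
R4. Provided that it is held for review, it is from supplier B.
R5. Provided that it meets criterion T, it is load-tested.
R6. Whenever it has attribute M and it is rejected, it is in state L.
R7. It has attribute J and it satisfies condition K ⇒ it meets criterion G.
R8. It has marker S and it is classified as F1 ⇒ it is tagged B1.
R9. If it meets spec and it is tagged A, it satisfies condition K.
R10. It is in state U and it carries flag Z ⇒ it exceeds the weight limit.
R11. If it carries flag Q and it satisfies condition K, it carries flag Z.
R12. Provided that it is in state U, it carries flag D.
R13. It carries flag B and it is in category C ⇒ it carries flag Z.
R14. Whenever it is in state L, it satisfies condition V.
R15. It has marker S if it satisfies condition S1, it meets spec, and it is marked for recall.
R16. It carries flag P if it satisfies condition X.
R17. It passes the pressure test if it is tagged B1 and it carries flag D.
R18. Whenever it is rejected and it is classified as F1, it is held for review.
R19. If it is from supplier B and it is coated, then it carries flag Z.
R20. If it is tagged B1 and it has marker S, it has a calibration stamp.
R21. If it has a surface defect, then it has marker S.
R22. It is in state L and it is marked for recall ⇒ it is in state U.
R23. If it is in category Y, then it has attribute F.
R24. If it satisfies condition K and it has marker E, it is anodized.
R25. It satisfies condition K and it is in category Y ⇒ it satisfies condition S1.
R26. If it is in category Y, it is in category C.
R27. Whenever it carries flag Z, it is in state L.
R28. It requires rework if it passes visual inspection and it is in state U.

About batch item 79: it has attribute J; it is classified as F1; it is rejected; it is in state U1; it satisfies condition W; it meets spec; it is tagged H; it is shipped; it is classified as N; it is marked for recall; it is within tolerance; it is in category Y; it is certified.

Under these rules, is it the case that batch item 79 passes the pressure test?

By R2 (it is classified as F1, it is in category Y): it carries flag B.
By R18 (it is rejected, it is classified as F1): it is held for review.
By R26 (it is in category Y): it is in category C.
By R4 (it is held for review): it is from supplier B.
By R13 (it carries flag B, it is in category C): it carries flag Z.
By R27 (it carries flag Z): it is in state L.
By R3 (it is from supplier B, it has attribute J, it is within tolerance): it satisfies condition K.
By R22 (it is in state L, it is marked for recall): it is in state U.
By R25 (it satisfies condition K, it is in category Y): it satisfies condition S1.
By R12 (it is in state U): it carries flag D.
By R15 (it satisfies condition S1, it meets spec, it is marked for recall): it has marker S.
By R8 (it has marker S, it is classified as F1): it is tagged B1.
By R17 (it is tagged B1, it carries flag D): it passes the pressure test.

Yes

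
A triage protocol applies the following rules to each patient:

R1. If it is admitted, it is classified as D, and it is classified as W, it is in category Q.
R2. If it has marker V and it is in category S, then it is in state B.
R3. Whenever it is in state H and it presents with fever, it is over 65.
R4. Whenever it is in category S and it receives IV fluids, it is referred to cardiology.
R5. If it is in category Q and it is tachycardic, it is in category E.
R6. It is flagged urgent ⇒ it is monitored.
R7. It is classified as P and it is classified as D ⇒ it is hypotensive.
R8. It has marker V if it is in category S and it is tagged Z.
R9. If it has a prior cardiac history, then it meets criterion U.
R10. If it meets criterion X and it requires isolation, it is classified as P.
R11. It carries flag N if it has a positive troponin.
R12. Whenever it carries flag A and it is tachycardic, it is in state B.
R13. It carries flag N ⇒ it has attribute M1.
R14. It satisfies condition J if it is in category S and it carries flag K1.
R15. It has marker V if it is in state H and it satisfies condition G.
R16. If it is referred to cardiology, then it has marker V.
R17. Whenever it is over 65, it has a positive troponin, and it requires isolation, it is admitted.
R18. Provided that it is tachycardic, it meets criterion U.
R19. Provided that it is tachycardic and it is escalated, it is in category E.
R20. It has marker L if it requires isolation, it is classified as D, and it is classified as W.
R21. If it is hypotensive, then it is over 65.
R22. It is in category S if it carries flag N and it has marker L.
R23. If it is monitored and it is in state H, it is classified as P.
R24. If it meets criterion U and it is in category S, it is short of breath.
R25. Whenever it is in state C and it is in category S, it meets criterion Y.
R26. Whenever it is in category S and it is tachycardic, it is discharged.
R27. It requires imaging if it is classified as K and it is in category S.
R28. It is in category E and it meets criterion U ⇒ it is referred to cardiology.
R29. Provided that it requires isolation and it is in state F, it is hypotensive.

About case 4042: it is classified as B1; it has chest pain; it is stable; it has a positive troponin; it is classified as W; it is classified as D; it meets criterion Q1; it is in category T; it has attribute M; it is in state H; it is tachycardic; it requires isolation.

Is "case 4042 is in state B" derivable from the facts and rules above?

No

Forward chaining from the given facts derives: carries flag N, has attribute M1, meets criterion U, has marker L, is in category S, is short of breath, is discharged.
Rules concluding "it is in state B": R2 needs "it has marker V"; R12 needs "it carries flag A" — none of these are established.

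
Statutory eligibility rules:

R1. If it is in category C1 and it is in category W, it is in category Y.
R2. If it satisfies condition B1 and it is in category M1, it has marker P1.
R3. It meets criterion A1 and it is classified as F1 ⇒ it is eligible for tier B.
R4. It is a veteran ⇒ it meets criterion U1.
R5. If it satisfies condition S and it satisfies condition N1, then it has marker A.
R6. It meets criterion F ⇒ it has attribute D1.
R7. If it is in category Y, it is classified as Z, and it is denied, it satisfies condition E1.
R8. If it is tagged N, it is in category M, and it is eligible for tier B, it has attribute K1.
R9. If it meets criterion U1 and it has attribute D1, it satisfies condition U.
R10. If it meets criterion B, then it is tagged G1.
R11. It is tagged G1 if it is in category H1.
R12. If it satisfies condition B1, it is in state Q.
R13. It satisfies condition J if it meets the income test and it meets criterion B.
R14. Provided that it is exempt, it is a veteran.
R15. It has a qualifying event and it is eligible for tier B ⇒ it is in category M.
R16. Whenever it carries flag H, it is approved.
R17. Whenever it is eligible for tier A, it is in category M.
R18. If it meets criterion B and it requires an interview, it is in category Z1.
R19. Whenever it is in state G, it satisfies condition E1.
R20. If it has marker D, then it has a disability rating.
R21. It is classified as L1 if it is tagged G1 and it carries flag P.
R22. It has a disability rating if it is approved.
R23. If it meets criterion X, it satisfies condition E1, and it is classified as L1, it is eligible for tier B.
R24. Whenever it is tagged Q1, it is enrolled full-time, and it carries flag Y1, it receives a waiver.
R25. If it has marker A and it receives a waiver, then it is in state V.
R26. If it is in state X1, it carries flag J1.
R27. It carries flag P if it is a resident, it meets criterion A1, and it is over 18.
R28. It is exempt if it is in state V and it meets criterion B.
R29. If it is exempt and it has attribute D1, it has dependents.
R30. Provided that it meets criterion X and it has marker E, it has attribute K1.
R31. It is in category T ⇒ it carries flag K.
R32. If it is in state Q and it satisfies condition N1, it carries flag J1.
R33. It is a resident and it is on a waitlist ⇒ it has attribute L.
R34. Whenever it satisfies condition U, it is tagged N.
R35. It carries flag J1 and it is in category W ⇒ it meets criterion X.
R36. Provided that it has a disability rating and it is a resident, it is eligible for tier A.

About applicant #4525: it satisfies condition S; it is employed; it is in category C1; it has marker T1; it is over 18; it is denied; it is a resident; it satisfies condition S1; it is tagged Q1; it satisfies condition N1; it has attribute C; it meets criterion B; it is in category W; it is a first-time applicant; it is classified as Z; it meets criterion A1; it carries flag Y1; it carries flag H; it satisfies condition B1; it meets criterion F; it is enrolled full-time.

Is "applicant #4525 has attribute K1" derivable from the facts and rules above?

Yes

By R1 (it is in category C1, it is in category W): it is in category Y.
By R5 (it satisfies condition S, it satisfies condition N1): it has marker A.
By R6 (it meets criterion F): it has attribute D1.
By R7 (it is in category Y, it is classified as Z, it is denied): it satisfies condition E1.
By R10 (it meets criterion B): it is tagged G1.
By R12 (it satisfies condition B1): it is in state Q.
By R16 (it carries flag H): it is approved.
By R22 (it is approved): it has a disability rating.
By R24 (it is tagged Q1, it is enrolled full-time, it carries flag Y1): it receives a waiver.
By R25 (it has marker A, it receives a waiver): it is in state V.
By R27 (it is a resident, it meets criterion A1, it is over 18): it carries flag P.
By R28 (it is in state V, it meets criterion B): it is exempt.
By R32 (it is in state Q, it satisfies condition N1): it carries flag J1.
By R35 (it carries flag J1, it is in category W): it meets criterion X.
By R36 (it has a disability rating, it is a resident): it is eligible for tier A.
By R14 (it is exempt): it is a veteran.
By R17 (it is eligible for tier A): it is in category M.
By R21 (it is tagged G1, it carries flag P): it is classified as L1.
By R23 (it meets criterion X, it satisfies condition E1, it is classified as L1): it is eligible for tier B.
By R4 (it is a veteran): it meets criterion U1.
By R9 (it meets criterion U1, it has attribute D1): it satisfies condition U.
By R34 (it satisfies condition U): it is tagged N.
By R8 (it is tagged N, it is in category M, it is eligible for tier B): it has attribute K1.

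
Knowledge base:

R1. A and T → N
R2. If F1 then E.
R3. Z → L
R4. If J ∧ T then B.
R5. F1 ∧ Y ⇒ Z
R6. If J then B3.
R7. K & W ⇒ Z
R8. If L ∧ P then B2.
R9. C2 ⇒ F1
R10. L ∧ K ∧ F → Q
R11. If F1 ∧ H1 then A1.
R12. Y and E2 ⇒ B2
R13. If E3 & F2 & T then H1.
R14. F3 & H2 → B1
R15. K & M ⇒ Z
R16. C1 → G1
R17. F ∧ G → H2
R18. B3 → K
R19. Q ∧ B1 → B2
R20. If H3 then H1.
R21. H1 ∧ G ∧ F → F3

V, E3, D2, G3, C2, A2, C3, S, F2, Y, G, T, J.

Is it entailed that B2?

Forward chaining from the given facts derives: B, B3, F1, H1, K, E, Z, A1, L.
Rules concluding B2: R8 needs P; R12 needs E2; R19 needs Q — none of these are established.

No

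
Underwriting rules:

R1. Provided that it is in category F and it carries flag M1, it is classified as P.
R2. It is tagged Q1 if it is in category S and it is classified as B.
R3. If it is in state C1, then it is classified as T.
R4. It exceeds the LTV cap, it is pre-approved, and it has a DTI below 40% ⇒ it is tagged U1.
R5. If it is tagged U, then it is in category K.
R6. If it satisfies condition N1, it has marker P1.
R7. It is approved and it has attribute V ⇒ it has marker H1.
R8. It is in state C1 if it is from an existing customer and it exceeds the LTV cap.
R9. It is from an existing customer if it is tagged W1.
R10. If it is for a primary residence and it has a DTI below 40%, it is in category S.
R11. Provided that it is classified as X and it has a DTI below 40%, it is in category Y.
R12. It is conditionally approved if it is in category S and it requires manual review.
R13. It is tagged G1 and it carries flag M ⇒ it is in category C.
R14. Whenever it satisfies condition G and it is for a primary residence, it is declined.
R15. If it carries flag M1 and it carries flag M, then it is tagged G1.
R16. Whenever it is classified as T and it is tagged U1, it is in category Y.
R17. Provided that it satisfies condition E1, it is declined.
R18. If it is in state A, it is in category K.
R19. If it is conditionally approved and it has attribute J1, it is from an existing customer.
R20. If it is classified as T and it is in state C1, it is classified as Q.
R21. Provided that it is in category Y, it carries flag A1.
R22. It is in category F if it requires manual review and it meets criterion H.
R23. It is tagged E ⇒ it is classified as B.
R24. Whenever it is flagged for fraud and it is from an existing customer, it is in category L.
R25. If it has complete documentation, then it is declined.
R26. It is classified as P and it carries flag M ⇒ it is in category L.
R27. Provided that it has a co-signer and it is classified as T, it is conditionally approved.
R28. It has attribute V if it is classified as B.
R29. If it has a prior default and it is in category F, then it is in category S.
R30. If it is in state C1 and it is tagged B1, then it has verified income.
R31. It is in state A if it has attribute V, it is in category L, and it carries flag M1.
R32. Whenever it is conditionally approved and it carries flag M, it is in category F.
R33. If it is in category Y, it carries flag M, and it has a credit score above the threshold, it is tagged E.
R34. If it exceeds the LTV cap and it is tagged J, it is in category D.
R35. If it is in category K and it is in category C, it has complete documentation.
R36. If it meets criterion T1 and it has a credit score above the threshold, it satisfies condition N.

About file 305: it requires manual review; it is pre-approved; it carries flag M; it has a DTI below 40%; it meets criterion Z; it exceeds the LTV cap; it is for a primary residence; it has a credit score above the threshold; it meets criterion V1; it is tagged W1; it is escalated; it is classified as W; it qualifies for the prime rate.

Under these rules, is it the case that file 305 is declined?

Forward chaining from the given facts derives: is tagged U1, is from an existing customer, is in category S, is conditionally approved, is in category F, is in state C1, is classified as T, is in category Y, is classified as Q, carries flag A1, is tagged E, is classified as B, has attribute V, is tagged Q1.
Rules concluding "it is declined": R14 needs "it satisfies condition G"; R17 needs "it satisfies condition E1"; R25 needs "it has complete documentation" — none of these are established.

No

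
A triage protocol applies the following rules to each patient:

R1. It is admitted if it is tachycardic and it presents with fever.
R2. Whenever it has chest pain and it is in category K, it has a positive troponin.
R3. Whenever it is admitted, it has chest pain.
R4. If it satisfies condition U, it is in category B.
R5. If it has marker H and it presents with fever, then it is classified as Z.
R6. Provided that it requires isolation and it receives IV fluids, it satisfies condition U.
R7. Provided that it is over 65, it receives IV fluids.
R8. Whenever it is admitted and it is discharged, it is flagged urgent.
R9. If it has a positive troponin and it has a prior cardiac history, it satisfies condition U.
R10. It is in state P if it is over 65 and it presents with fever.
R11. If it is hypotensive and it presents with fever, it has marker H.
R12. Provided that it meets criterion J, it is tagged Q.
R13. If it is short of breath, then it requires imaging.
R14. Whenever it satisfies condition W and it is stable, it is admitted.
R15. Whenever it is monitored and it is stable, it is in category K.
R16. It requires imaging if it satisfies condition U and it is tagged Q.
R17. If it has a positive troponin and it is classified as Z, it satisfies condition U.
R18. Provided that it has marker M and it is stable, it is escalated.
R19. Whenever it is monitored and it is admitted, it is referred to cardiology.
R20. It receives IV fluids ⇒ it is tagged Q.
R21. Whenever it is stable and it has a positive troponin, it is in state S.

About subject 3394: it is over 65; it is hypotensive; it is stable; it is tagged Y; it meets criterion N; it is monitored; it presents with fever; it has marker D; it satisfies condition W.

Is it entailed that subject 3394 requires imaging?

Yes

By R7 (it is over 65): it receives IV fluids.
By R11 (it is hypotensive, it presents with fever): it has marker H.
By R14 (it satisfies condition W, it is stable): it is admitted.
By R15 (it is monitored, it is stable): it is in category K.
By R20 (it receives IV fluids): it is tagged Q.
By R3 (it is admitted): it has chest pain.
By R5 (it has marker H, it presents with fever): it is classified as Z.
By R2 (it has chest pain, it is in category K): it has a positive troponin.
By R17 (it has a positive troponin, it is classified as Z): it satisfies condition U.
By R16 (it satisfies condition U, it is tagged Q): it requires imaging.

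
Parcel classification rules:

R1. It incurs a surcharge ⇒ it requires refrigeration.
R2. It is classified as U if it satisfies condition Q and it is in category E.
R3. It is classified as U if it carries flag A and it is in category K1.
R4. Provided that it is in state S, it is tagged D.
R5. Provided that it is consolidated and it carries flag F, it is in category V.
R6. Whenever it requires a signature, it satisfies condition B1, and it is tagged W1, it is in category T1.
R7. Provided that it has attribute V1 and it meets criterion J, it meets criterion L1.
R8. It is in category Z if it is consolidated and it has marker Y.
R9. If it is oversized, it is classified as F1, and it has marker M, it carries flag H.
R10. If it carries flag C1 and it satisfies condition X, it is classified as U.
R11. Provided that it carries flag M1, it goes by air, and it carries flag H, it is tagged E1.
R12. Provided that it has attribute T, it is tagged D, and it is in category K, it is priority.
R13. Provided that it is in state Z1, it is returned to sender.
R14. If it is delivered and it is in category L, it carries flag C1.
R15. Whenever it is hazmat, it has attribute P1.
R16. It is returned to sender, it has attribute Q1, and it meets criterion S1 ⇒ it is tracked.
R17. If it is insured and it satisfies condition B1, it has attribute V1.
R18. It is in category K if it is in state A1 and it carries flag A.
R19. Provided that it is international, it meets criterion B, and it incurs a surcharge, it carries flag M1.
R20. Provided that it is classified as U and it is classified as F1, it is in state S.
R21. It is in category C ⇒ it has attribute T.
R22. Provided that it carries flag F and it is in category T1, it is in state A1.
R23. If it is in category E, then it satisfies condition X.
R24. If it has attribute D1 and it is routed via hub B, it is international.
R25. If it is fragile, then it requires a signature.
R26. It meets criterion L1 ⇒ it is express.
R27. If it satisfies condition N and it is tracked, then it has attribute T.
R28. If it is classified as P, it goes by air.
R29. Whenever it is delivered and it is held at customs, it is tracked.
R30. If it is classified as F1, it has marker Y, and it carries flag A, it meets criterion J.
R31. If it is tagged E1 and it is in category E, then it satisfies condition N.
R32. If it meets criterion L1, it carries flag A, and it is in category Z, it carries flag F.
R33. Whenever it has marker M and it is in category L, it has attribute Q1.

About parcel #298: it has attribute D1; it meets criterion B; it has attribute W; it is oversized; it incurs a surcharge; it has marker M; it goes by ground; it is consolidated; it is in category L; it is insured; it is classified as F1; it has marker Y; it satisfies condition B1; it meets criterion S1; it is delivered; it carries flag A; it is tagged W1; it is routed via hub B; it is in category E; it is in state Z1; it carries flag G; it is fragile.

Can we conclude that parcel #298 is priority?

Forward chaining from the given facts derives: requires refrigeration, is in category Z, carries flag H, is returned to sender, carries flag C1, has attribute V1, satisfies condition X, is international, requires a signature, meets criterion J, has attribute Q1, is in category T1, meets criterion L1, is classified as U, is tracked, carries flag M1, is in state S, is express, carries flag F, is tagged D, is in category V, is in state A1, is in category K.
The only rule concluding "it is priority" is R12, which needs "it has attribute T"; that is never established.

No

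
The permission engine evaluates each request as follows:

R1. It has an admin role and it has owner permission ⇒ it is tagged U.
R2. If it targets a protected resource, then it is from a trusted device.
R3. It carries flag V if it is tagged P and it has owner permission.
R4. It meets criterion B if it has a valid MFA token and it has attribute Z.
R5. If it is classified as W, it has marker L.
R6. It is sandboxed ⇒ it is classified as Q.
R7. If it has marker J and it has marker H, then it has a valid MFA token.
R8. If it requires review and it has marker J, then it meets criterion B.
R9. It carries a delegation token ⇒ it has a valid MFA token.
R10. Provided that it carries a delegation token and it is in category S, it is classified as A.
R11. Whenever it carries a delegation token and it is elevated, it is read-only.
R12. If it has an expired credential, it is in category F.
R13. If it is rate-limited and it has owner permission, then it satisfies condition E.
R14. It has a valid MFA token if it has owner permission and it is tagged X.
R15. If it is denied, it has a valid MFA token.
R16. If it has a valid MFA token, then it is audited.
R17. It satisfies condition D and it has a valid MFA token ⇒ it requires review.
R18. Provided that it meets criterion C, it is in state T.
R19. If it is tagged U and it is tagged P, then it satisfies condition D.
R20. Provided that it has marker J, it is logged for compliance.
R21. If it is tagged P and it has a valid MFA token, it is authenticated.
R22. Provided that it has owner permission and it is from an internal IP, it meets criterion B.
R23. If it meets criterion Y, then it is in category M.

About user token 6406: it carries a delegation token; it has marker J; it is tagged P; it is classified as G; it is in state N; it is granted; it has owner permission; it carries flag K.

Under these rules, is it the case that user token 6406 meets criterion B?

Forward chaining from the given facts derives: carries flag V, has a valid MFA token, is audited, is logged for compliance, is authenticated.
Rules concluding "it meets criterion B": R4 needs "it has attribute Z"; R8 needs "it requires review"; R22 needs "it is from an internal IP" — none of these are established.

No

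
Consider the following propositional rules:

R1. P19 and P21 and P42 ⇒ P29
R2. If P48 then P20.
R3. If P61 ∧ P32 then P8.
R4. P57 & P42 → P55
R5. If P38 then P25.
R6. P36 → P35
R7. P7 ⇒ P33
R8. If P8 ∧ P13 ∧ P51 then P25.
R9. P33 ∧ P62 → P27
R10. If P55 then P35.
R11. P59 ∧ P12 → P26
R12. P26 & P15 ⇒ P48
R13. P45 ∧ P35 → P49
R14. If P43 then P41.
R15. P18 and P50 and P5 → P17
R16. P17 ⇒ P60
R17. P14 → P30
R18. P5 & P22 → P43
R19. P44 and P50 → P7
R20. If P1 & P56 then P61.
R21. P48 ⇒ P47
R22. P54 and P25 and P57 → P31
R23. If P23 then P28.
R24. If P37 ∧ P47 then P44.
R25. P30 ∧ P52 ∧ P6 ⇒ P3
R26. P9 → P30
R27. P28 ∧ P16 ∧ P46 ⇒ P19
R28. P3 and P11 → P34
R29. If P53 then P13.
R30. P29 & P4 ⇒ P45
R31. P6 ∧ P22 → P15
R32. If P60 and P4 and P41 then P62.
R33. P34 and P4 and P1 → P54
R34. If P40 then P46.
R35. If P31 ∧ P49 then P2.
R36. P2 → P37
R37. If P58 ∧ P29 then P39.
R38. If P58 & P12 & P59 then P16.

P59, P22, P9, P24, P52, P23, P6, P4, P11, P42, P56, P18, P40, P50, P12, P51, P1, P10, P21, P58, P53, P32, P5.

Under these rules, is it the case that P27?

Forward chaining from the given facts derives: P26, P17, P60, P43, P61, P28, P30, P13, P15, P46, P16, P8, P25, P48, P41, P47, P3, P19, P34, P62, P54, P29, P20, P45, P39.
The only rule concluding P27 is R9, which needs P33; that is never established.

No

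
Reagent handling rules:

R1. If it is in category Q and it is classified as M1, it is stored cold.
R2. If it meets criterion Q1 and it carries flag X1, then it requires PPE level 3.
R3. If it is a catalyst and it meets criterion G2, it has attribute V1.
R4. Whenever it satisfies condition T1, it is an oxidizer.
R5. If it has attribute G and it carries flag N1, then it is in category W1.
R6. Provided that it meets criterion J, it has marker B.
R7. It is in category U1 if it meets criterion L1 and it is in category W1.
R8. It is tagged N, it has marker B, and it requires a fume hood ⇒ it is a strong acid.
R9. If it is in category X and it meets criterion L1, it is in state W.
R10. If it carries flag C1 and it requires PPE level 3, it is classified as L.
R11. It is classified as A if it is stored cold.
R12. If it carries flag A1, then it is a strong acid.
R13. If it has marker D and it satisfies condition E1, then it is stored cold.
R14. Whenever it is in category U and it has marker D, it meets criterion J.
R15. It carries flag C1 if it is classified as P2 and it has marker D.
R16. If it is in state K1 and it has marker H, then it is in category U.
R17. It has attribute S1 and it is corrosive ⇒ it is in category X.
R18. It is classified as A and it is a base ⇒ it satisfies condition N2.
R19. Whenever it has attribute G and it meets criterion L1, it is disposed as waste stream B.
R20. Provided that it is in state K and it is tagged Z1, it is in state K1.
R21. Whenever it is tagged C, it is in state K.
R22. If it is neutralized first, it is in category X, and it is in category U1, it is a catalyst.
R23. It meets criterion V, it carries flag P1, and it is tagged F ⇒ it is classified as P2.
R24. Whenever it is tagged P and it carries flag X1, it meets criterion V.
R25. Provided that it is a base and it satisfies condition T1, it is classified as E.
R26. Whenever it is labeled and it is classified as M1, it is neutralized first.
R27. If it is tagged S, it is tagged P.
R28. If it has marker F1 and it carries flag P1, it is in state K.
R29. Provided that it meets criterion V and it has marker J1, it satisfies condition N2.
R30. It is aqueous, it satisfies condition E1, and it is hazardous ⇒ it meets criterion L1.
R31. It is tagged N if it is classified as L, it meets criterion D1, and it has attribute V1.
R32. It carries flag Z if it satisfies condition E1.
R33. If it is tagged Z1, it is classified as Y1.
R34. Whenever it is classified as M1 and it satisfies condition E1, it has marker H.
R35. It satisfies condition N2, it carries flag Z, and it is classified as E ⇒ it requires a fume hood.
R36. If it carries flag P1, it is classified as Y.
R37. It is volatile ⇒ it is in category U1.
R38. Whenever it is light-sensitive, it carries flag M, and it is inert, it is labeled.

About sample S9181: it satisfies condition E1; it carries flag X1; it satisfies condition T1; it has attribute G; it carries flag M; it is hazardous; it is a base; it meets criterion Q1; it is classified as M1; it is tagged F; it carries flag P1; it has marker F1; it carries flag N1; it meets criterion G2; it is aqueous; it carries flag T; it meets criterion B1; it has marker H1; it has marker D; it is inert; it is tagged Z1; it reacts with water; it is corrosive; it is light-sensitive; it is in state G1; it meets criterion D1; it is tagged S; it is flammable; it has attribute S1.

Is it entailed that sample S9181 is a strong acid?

By R2 (it meets criterion Q1, it carries flag X1): it requires PPE level 3.
By R5 (it has attribute G, it carries flag N1): it is in category W1.
By R13 (it has marker D, it satisfies condition E1): it is stored cold.
By R17 (it has attribute S1, it is corrosive): it is in category X.
By R25 (it is a base, it satisfies condition T1): it is classified as E.
By R27 (it is tagged S): it is tagged P.
By R28 (it has marker F1, it carries flag P1): it is in state K.
By R30 (it is aqueous, it satisfies condition E1, it is hazardous): it meets criterion L1.
By R32 (it satisfies condition E1): it carries flag Z.
By R34 (it is classified as M1, it satisfies condition E1): it has marker H.
By R38 (it is light-sensitive, it carries flag M, it is inert): it is labeled.
By R7 (it meets criterion L1, it is in category W1): it is in category U1.
By R11 (it is stored cold): it is classified as A.
By R18 (it is classified as A, it is a base): it satisfies condition N2.
By R20 (it is in state K, it is tagged Z1): it is in state K1.
By R24 (it is tagged P, it carries flag X1): it meets criterion V.
By R26 (it is labeled, it is classified as M1): it is neutralized first.
By R35 (it satisfies condition N2, it carries flag Z, it is classified as E): it requires a fume hood.
By R16 (it is in state K1, it has marker H): it is in category U.
By R22 (it is neutralized first, it is in category X, it is in category U1): it is a catalyst.
By R23 (it meets criterion V, it carries flag P1, it is tagged F): it is classified as P2.
By R3 (it is a catalyst, it meets criterion G2): it has attribute V1.
By R14 (it is in category U, it has marker D): it meets criterion J.
By R15 (it is classified as P2, it has marker D): it carries flag C1.
By R6 (it meets criterion J): it has marker B.
By R10 (it carries flag C1, it requires PPE level 3): it is classified as L.
By R31 (it is classified as L, it meets criterion D1, it has attribute V1): it is tagged N.
By R8 (it is tagged N, it has marker B, it requires a fume hood): it is a strong acid.

Yes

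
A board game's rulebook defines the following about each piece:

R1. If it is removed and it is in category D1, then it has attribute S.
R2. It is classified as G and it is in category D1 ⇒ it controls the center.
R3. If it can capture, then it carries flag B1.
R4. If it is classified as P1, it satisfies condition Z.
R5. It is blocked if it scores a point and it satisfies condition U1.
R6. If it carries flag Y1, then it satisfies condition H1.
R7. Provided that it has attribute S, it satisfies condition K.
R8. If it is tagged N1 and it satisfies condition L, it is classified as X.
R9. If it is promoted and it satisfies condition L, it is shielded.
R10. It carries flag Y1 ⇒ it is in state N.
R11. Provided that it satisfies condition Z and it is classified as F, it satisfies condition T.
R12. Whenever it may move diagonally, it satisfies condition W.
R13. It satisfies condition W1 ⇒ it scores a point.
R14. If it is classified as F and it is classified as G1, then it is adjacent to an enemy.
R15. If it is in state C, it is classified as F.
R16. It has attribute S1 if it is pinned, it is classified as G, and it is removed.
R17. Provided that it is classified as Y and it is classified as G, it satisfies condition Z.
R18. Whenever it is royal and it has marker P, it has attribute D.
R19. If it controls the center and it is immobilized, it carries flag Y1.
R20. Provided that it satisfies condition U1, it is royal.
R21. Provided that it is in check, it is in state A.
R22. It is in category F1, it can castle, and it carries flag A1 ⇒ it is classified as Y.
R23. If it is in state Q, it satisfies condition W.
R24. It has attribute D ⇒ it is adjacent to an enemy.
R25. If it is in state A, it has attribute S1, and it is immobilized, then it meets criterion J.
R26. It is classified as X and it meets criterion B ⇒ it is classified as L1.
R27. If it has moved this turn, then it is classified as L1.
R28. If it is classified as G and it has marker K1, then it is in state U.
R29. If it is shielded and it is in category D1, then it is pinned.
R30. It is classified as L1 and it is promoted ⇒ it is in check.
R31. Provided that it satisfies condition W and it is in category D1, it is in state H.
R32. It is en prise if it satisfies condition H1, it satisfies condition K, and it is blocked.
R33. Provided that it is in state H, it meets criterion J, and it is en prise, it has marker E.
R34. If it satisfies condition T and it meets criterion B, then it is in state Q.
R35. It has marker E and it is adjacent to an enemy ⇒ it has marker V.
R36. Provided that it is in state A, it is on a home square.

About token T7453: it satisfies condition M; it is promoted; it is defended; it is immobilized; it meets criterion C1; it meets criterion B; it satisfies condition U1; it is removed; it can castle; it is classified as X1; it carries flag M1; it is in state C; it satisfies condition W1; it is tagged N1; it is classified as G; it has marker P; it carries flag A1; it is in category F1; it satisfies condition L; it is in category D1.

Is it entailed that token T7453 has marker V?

By R1 (it is removed, it is in category D1): it has attribute S.
By R2 (it is classified as G, it is in category D1): it controls the center.
By R7 (it has attribute S): it satisfies condition K.
By R8 (it is tagged N1, it satisfies condition L): it is classified as X.
By R9 (it is promoted, it satisfies condition L): it is shielded.
By R13 (it satisfies condition W1): it scores a point.
By R15 (it is in state C): it is classified as F.
By R19 (it controls the center, it is immobilized): it carries flag Y1.
By R20 (it satisfies condition U1): it is royal.
By R22 (it is in category F1, it can castle, it carries flag A1): it is classified as Y.
By R26 (it is classified as X, it meets criterion B): it is classified as L1.
By R29 (it is shielded, it is in category D1): it is pinned.
By R30 (it is classified as L1, it is promoted): it is in check.
By R5 (it scores a point, it satisfies condition U1): it is blocked.
By R6 (it carries flag Y1): it satisfies condition H1.
By R16 (it is pinned, it is classified as G, it is removed): it has attribute S1.
By R17 (it is classified as Y, it is classified as G): it satisfies condition Z.
By R18 (it is royal, it has marker P): it has attribute D.
By R21 (it is in check): it is in state A.
By R24 (it has attribute D): it is adjacent to an enemy.
By R25 (it is in state A, it has attribute S1, it is immobilized): it meets criterion J.
By R32 (it satisfies condition H1, it satisfies condition K, it is blocked): it is en prise.
By R11 (it satisfies condition Z, it is classified as F): it satisfies condition T.
By R34 (it satisfies condition T, it meets criterion B): it is in state Q.
By R23 (it is in state Q): it satisfies condition W.
By R31 (it satisfies condition W, it is in category D1): it is in state H.
By R33 (it is in state H, it meets criterion J, it is en prise): it has marker E.
By R35 (it has marker E, it is adjacent to an enemy): it has marker V.

Yes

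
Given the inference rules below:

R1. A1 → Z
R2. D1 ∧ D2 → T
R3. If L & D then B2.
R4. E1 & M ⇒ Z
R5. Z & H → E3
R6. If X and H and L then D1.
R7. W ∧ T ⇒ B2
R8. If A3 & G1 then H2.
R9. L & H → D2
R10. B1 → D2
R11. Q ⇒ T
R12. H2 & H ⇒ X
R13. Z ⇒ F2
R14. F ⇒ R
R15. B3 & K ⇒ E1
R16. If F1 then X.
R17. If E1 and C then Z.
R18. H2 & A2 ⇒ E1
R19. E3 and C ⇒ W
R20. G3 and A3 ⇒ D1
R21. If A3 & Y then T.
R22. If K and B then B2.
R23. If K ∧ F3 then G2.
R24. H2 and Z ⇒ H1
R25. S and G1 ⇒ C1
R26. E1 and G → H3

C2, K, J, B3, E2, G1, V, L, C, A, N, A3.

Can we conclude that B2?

No

Forward chaining from the given facts derives: H2, E1, Z, H1, F2.
Rules concluding B2: R3 needs D; R7 needs W; R22 needs B — none of these are established.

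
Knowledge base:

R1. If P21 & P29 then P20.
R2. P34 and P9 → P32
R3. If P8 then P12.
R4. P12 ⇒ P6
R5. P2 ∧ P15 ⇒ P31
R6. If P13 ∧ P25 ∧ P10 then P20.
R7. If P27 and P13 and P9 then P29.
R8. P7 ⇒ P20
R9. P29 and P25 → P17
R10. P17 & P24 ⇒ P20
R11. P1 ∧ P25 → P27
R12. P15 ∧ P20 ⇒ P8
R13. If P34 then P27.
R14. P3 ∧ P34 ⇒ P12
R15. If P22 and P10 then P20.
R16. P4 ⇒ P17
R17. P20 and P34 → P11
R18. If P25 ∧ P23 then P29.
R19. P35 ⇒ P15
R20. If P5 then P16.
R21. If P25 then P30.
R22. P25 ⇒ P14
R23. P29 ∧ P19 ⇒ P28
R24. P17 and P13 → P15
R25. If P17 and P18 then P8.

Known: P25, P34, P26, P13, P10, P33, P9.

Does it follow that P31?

No

Forward chaining from the given facts derives: P32, P20, P27, P11, P30, P14, P29, P17, P15, P8, P12, P6.
The only rule concluding P31 is R5, which needs P2; that is never established.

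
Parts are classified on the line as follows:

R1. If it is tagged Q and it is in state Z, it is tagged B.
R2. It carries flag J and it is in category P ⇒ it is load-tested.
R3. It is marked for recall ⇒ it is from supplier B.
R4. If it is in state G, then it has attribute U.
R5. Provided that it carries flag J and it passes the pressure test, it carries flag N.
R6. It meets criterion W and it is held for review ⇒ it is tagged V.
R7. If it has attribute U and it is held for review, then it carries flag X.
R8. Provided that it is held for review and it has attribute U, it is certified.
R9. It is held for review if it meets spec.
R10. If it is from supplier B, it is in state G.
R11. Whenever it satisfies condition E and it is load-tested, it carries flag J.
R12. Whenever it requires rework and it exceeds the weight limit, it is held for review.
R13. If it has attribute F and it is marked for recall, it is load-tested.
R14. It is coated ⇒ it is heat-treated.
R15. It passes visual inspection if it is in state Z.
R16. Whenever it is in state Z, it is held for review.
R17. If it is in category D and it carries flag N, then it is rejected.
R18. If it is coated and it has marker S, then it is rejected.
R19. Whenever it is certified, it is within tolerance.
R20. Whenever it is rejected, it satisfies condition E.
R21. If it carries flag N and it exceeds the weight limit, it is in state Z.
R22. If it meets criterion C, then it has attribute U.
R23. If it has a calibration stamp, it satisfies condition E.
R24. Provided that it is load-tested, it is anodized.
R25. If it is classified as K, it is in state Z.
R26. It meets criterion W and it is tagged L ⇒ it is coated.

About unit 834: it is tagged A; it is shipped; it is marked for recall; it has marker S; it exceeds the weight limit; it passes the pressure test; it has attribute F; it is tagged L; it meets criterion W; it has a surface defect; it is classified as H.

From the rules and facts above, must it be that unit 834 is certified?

Yes

By R3 (it is marked for recall): it is from supplier B.
By R10 (it is from supplier B): it is in state G.
By R13 (it has attribute F, it is marked for recall): it is load-tested.
By R26 (it meets criterion W, it is tagged L): it is coated.
By R4 (it is in state G): it has attribute U.
By R18 (it is coated, it has marker S): it is rejected.
By R20 (it is rejected): it satisfies condition E.
By R11 (it satisfies condition E, it is load-tested): it carries flag J.
By R5 (it carries flag J, it passes the pressure test): it carries flag N.
By R21 (it carries flag N, it exceeds the weight limit): it is in state Z.
By R16 (it is in state Z): it is held for review.
By R8 (it is held for review, it has attribute U): it is certified.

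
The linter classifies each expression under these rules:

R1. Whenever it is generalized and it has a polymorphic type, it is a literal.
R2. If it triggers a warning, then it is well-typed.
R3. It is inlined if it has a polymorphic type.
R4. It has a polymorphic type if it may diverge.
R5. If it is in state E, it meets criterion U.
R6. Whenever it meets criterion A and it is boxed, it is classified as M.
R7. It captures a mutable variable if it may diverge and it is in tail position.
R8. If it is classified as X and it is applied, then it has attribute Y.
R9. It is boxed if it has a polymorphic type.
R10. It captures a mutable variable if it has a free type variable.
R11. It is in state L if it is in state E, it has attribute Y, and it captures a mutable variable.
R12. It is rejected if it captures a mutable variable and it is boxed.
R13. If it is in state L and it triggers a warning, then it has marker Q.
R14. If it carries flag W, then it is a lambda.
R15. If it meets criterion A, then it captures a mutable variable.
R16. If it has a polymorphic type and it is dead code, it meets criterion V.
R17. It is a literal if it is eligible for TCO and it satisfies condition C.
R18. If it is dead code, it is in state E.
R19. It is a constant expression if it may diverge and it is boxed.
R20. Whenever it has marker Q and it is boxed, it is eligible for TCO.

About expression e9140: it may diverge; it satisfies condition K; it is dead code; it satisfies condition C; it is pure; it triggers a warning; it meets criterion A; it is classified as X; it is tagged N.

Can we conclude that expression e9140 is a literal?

No

Forward chaining from the given facts derives: is well-typed, has a polymorphic type, is boxed, captures a mutable variable, meets criterion V, is in state E, is a constant expression, is inlined, meets criterion U, is classified as M, is rejected.
Rules concluding "it is a literal": R1 needs "it is generalized"; R17 needs "it is eligible for TCO" — none of these are established.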